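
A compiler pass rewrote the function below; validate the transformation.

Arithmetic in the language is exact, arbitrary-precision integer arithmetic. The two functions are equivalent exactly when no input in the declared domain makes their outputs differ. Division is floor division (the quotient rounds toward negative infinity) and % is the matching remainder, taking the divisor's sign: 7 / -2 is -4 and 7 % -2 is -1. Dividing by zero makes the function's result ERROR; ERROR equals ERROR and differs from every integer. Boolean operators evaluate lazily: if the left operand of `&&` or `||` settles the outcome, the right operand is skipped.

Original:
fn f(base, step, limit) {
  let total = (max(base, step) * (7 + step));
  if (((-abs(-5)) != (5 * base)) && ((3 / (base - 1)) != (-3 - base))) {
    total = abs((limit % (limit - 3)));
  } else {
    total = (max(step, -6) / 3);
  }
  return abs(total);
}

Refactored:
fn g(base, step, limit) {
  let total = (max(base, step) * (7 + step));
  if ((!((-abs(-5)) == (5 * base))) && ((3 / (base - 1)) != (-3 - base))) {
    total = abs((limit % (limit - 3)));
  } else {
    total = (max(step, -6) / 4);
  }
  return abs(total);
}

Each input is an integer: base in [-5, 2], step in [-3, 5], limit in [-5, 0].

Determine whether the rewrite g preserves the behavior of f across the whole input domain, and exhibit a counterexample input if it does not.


The rewrite breaks on base=-2, step=3, limit=-5, where the results are 1 and 0.
f: total := 30 | (((-abs(-5)) != (5 * base)) && ((3 / (base - 1)) != (-3 - base))): false | total := 1 | result 1
g: total := 30 | ((!((-abs(-5)) == (5 * base))) && ((3 / (base - 1)) != (-3 - base))): false | total := 0 | result 0
verdict: not equivalent; witness: base=-2, step=3, limit=-5


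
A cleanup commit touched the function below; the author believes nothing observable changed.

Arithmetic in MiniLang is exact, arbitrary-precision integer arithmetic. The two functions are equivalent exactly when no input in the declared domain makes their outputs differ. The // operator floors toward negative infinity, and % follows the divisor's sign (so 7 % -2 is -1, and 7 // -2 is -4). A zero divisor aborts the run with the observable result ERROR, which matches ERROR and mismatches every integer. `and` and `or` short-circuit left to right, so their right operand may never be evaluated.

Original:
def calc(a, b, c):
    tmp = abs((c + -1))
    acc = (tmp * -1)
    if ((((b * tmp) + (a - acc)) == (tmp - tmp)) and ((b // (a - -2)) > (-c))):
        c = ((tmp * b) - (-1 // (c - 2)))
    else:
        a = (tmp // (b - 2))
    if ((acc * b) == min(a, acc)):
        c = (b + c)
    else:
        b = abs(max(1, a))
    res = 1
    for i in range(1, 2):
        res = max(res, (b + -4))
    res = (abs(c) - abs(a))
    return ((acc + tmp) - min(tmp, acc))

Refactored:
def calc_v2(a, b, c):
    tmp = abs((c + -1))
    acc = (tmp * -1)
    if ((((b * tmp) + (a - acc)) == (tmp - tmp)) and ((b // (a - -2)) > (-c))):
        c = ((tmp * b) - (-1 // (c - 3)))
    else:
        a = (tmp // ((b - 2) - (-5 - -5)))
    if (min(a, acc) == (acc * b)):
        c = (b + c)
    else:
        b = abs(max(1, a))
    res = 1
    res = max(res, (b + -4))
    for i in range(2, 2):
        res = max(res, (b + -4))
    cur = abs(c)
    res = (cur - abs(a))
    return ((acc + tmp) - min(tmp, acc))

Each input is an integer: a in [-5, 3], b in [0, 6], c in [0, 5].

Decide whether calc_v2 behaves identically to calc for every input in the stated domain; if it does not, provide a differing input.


There is a counterexample at a=-4, b=1, c=3: 2 on one side, ERROR on the other.
calc: tmp = 2; acc = -2; ((((b * tmp) + (a - acc)) == (tmp - tmp)) and ((b // (a - -2)) > (-c))) -> true; c = 3; ((acc * b) == min(a, acc)) -> false; b = 1; res = 1; [i=1]; res = 1; res = -1; return 2
calc_v2: tmp = 2; acc = -2; ((((b * tmp) + (a - acc)) == (tmp - tmp)) and ((b // (a - -2)) > (-c))) -> true; division by zero -> ERROR
verdict: not equivalent; witness: a=-4, b=1, c=3


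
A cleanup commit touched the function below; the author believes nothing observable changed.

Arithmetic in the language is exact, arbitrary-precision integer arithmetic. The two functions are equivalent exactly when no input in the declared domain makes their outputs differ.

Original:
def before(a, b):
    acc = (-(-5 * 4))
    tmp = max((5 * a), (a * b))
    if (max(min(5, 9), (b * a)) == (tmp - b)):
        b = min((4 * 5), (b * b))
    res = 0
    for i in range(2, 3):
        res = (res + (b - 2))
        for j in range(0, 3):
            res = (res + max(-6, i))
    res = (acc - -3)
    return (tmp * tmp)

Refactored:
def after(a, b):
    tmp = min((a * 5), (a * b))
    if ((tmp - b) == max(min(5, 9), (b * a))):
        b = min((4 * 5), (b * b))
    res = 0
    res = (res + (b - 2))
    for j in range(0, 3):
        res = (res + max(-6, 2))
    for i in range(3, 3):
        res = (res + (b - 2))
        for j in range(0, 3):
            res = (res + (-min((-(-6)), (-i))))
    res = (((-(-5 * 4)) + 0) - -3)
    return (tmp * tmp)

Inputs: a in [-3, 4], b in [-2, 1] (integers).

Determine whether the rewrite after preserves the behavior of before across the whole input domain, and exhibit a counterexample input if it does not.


Not equivalent: a=-3, b=-2 separates them (36 vs 225).
before: acc becomes 20; next tmp becomes 6; next (max(min(5, 9), (b * a)) == (tmp - b)) evaluates to false; next res becomes 0; next at i=2:; next res becomes -4; next at j=0:; next res becomes -2; next at j=1:; next res becomes 0; next at j=2:; next res becomes 2; next res becomes 23; next final value 36
after: tmp becomes -15; next ((tmp - b) == max(min(5, 9), (b * a))) evaluates to false; next res becomes 0; next res becomes -4; next at j=0:; next res becomes -2; next at j=1:; next res becomes 0; next at j=2:; next res becomes 2; next i never enters its loop body; next res becomes 23; next final value 225
verdict: not equivalent; witness: a=-3, b=-2


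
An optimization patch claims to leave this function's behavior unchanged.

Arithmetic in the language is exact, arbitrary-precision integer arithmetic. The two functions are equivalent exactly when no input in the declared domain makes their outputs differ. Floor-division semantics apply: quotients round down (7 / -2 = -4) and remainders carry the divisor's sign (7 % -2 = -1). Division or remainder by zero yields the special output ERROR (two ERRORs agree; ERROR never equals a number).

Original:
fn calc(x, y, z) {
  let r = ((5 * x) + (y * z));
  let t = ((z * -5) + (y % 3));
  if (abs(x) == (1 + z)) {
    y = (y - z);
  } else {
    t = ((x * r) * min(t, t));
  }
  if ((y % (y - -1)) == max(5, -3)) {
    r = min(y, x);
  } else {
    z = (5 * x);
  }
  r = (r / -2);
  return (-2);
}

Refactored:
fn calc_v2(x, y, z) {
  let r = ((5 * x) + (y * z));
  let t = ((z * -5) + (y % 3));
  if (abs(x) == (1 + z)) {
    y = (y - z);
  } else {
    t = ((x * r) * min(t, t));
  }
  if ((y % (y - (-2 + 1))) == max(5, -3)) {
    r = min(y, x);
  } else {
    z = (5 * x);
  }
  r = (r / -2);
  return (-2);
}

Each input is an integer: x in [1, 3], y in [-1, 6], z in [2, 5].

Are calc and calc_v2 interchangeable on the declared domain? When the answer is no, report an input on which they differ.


This is a faithful refactor — arithmetic usage differs; also constant usage differs, but the computed results match everywhere.
One worked example (x=3, y=5, z=5) — calc: r := 40 | t := -23 | (abs(x) == (1 + z)): false | t := -2760 | ((y % (y - -1)) == max(5, -3)): true | r := 3 | r := -2 | result -2; calc_v2: r := 40 | t := -23 | (abs(x) == (1 + z)): false | t := -2760 | ((y % (y - (-2 + 1))) == max(5, -3)): true | r := 3 | r := -2 | result -2; agreement on -2.
An exhaustive pass over the 96 declared inputs shows identical outputs.
verdict: equivalent


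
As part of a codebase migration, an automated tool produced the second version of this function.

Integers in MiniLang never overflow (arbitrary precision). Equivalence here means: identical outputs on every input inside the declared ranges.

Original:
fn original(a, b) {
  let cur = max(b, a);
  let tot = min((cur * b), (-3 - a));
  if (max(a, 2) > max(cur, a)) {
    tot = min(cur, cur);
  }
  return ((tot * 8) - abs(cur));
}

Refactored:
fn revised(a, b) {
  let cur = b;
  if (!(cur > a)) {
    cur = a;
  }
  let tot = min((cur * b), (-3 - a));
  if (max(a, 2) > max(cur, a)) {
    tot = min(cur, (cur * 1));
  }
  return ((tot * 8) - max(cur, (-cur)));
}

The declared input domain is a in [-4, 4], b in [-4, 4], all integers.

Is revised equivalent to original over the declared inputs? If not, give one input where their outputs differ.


The suspicious-looking change has no observable effect anywhere in the declared ranges.
Spot check at a=-3, b=4 — original: cur becomes 4; next tot becomes 0; next (max(a, 2) > max(cur, a)) evaluates to false; next final value -4. revised: cur becomes 4; next (!(cur > a)) evaluates to false; next tot becomes 0; next (max(a, 2) > max(cur, a)) evaluates to false; next final value -4. Both give -4.
Checked all 81 inputs in the declared domain: the outputs agree on every one.
verdict: equivalent


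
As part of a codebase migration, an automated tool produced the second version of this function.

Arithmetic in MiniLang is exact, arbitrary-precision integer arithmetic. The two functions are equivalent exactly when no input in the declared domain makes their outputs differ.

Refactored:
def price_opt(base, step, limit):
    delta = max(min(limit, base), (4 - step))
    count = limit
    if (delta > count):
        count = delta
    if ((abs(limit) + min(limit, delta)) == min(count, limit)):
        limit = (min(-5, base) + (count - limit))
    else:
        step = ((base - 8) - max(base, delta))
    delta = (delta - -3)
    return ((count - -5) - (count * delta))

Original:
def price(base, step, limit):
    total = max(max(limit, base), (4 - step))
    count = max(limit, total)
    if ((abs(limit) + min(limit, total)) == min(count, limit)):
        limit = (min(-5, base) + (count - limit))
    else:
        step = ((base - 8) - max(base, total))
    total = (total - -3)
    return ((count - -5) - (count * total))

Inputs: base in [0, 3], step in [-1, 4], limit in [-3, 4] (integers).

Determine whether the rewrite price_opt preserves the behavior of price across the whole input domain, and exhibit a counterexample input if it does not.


Try base=0, step=1, limit=4.
price: total=4, then count=4, then ((abs(limit) + min(limit, total)) == min(count, limit)) is false, then step=-12, then total=7, then returns -19
price_opt: delta=3, then count=4, then (delta > count) is false, then ((abs(limit) + min(limit, delta)) == min(count, limit)) is false, then step=-11, then delta=6, then returns -15
-19 != -15, so the rewrite changes behavior.
verdict: not equivalent; witness: base=0, step=1, limit=4


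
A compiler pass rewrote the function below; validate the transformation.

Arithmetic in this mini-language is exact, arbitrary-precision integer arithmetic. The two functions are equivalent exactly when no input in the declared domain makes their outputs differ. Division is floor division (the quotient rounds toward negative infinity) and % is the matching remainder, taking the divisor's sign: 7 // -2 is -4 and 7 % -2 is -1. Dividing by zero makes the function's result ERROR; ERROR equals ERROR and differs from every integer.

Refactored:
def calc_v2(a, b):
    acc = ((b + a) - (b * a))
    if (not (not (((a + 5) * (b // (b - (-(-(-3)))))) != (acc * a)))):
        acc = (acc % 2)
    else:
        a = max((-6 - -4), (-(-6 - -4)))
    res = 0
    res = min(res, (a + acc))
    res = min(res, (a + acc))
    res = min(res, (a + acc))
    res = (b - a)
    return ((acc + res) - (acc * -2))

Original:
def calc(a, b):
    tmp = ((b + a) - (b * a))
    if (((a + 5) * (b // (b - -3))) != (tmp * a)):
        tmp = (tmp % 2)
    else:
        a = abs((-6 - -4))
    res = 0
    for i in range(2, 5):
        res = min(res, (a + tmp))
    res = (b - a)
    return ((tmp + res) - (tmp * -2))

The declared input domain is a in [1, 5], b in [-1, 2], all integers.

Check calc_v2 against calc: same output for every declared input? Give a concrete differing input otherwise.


Comparing the listings, the differences include: local variable names differ; and boolean connective usage differs; and statement counts differ; and min/max/abs usage differs; and loop structure differs; and constant usage differs; and arithmetic usage differs.
As a probe, take a=3, b=1: calc runs tmp = 1; (((a + 5) * (b // (b - -3))) != (tmp * a)) -> true; tmp = 1; res = 0; [i=2]; res = 0; [i=3]; res = 0; [i=4]; res = 0; res = -2; return 1; calc_v2 runs acc = 1; (not (not (((a + 5) * (b // (b - (-(-(-3)))))) != (acc * a)))) -> true; acc = 1; res = 0; res = 0; res = 0; res = 0; res = -2; return 1; both end at 1.
Checked all 20 inputs in the declared domain: the outputs agree on every one.
verdict: equivalent


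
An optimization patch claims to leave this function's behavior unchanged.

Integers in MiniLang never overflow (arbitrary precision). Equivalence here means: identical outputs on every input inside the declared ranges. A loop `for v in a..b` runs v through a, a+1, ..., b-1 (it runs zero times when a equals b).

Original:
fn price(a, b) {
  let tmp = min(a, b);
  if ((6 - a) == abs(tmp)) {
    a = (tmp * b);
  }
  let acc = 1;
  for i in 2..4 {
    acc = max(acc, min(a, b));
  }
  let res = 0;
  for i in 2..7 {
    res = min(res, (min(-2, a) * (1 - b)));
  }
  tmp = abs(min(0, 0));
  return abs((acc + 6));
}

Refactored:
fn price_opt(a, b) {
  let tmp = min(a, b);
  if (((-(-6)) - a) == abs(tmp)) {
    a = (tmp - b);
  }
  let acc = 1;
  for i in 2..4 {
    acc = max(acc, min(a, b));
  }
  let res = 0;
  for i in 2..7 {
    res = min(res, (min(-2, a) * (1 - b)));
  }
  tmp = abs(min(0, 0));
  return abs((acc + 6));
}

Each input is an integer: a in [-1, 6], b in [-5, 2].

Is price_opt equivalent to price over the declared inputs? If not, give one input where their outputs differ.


These are not equivalent — on a=4, b=2 the outputs split (8 vs 7).
price: tmp becomes 2; next ((6 - a) == abs(tmp)) evaluates to true; next a becomes 4; next acc becomes 1; next at i=2:; next acc becomes 2; next at i=3:; next acc becomes 2; next res becomes 0; next at i=2:; next res becomes 0; next at i=3:; next res becomes 0; next at i=4:; next res becomes 0; next at i=5:; next res becomes 0; next at i=6:; next res becomes 0; next tmp becomes 0; next final value 8
price_opt: tmp becomes 2; next (((-(-6)) - a) == abs(tmp)) evaluates to true; next a becomes 0; next acc becomes 1; next at i=2:; next acc becomes 1; next at i=3:; next acc becomes 1; next res becomes 0; next at i=2:; next res becomes 0; next at i=3:; next res becomes 0; next at i=4:; next res becomes 0; next at i=5:; next res becomes 0; next at i=6:; next res becomes 0; next tmp becomes 0; next final value 7
verdict: not equivalent; witness: a=4, b=2


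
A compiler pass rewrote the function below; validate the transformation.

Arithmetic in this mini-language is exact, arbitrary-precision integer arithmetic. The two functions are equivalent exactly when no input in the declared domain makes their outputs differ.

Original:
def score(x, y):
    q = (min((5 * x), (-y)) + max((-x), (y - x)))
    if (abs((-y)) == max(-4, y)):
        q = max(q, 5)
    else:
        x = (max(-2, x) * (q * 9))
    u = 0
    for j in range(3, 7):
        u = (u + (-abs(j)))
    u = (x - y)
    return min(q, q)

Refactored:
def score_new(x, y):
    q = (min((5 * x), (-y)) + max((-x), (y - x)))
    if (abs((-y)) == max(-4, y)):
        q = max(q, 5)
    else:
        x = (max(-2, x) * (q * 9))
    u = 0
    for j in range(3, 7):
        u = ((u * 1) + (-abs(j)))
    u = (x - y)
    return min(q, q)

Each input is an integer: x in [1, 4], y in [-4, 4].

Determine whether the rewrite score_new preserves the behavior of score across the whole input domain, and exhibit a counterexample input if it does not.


Changes here: constant usage differs; and arithmetic usage differs; the full 36-point sweep finds no disagreement.
verdict: equivalent


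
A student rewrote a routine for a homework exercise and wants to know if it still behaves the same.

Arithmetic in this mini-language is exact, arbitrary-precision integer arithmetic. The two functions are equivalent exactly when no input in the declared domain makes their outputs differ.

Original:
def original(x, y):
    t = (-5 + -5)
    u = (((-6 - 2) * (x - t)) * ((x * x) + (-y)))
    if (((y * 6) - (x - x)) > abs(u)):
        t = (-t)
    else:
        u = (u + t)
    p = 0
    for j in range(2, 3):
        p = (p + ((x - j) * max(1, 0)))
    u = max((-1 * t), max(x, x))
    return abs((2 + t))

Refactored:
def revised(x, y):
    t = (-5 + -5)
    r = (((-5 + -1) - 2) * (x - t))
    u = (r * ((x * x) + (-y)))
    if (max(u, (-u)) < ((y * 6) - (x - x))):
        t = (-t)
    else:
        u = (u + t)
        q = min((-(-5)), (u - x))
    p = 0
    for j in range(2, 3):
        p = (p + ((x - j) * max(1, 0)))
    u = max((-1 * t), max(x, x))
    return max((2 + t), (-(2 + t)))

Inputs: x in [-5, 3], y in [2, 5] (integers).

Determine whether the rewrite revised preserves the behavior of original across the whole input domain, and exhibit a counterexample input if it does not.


Behavior is preserved: although comparison usage differs, and local variable names differ, and arithmetic usage differs, and statement counts differ, and min/max/abs usage differs, and constant usage differs, the outputs never diverge.
One worked example (x=-4, y=3) — original: t := -10 | u := -624 | (((y * 6) - (x - x)) > abs(u)): false | u := -634 | p := 0 | iter j=2: | p := -6 | u := 10 | result 8; revised: t := -10 | r := -48 | u := -624 | (max(u, (-u)) < ((y * 6) - (x - x))): false | u := -634 | q := -630 | p := 0 | iter j=2: | p := -6 | u := 10 | result 8; agreement on 8.
An exhaustive pass over the 36 declared inputs shows identical outputs.
verdict: equivalent


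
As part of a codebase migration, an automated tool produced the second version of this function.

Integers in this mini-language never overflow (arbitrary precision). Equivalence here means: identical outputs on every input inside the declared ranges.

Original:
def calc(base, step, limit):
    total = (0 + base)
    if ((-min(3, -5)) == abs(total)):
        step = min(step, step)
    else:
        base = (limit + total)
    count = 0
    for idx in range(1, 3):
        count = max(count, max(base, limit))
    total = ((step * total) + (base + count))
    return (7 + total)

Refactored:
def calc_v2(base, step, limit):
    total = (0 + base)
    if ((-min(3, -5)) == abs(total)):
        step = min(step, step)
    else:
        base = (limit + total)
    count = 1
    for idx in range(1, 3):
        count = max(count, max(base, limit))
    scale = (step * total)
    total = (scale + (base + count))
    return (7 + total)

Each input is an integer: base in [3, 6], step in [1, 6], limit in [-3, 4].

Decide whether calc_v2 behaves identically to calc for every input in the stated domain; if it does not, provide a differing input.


Not equivalent: base=3, step=1, limit=-3 separates them (10 vs 11).
calc: total=3, then ((-min(3, -5)) == abs(total)) is false, then base=0, then count=0, then (idx=1), then count=0, then (idx=2), then count=0, then total=3, then returns 10
calc_v2: total=3, then ((-min(3, -5)) == abs(total)) is false, then base=0, then count=1, then (idx=1), then count=1, then (idx=2), then count=1, then scale=3, then total=4, then returns 11
verdict: not equivalent; witness: base=3, step=1, limit=-3


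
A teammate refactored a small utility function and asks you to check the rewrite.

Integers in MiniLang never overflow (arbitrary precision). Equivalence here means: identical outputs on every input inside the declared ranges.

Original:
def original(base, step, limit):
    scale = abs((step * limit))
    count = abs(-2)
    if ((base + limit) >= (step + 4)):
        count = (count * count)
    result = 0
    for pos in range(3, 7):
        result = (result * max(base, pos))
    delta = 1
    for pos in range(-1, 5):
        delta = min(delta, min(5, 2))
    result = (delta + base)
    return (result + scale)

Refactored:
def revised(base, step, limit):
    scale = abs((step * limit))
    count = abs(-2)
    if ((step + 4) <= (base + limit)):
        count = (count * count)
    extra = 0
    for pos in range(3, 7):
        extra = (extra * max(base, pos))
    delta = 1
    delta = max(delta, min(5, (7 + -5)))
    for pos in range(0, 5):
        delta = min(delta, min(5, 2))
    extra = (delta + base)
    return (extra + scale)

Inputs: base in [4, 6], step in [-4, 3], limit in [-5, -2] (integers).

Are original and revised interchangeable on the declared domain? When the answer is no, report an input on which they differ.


Input base=4, step=-4, limit=-5: 25 from original versus 26 from revised.
verdict: not equivalent; witness: base=4, step=-4, limit=-5


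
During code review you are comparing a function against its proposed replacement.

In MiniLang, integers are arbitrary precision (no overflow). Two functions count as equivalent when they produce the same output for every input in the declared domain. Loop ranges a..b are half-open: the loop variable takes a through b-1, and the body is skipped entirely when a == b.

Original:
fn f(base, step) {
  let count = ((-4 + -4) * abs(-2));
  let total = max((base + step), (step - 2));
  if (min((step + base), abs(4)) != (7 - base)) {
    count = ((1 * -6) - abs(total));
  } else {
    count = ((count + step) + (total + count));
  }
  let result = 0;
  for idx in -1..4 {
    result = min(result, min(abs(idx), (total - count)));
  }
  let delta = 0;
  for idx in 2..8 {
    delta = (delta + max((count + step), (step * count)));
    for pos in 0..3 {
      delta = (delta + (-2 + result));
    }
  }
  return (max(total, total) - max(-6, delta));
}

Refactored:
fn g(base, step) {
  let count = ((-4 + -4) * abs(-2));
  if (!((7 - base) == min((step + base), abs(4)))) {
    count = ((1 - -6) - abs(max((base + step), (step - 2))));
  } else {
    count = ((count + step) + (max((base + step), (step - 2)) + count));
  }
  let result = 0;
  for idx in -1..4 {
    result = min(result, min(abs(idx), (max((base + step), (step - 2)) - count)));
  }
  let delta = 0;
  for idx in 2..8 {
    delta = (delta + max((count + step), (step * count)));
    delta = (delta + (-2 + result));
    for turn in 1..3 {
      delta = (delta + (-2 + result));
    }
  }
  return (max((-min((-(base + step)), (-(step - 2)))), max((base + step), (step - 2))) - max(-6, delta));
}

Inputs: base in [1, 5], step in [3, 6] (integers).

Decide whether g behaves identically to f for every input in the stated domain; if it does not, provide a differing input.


At base=1, step=3: f gives 10, g gives -14.
verdict: not equivalent; witness: base=1, step=3


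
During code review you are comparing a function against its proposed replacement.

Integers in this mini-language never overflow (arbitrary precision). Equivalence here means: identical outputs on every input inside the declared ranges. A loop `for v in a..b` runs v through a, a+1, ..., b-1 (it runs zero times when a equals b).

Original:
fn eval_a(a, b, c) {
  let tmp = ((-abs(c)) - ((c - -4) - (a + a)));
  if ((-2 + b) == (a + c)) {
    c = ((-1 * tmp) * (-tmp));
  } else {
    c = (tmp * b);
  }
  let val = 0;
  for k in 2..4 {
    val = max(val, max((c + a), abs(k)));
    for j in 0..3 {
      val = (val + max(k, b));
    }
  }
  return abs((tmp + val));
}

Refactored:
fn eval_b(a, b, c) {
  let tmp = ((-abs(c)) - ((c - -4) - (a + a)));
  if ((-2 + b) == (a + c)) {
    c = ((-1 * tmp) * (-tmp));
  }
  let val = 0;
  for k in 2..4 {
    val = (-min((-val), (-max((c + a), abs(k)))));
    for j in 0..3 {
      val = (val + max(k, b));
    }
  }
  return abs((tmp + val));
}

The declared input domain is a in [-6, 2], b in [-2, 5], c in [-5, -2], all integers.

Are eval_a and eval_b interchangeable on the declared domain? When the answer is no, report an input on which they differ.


These are not equivalent — on a=-6, b=-2, c=-5 the outputs split (25 vs 1).
eval_a: tmp := -16 | ((-2 + b) == (a + c)): false | c := 32 | val := 0 | iter k=2: | val := 26 | iter j=0: | val := 28 | iter j=1: | val := 30 | iter j=2: | val := 32 | iter k=3: | val := 32 | iter j=0: | val := 35 | iter j=1: | val := 38 | iter j=2: | val := 41 | result 25
eval_b: tmp := -16 | ((-2 + b) == (a + c)): false | val := 0 | iter k=2: | val := 2 | iter j=0: | val := 4 | iter j=1: | val := 6 | iter j=2: | val := 8 | iter k=3: | val := 8 | iter j=0: | val := 11 | iter j=1: | val := 14 | iter j=2: | val := 17 | result 1
verdict: not equivalent; witness: a=-6, b=-2, c=-5


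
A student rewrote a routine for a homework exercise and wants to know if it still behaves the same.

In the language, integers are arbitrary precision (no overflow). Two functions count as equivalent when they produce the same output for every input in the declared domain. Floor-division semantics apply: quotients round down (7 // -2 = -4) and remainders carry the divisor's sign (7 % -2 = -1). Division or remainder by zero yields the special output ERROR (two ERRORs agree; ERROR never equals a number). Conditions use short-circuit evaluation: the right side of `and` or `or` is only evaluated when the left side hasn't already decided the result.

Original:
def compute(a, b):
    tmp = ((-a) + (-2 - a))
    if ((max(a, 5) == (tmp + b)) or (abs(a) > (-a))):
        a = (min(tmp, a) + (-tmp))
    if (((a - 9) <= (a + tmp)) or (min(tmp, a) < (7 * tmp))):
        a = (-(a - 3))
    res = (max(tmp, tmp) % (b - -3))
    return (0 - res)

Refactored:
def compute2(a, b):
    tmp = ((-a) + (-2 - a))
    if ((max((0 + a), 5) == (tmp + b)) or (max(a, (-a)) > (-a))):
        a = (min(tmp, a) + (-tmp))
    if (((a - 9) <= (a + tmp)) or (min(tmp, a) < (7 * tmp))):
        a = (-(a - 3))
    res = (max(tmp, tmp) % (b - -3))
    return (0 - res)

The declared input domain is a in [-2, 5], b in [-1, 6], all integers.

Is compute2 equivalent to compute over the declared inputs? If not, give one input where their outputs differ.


Changes here: arithmetic usage differs; also constant usage differs; also min/max/abs usage differs; the full 64-point sweep finds no disagreement.
verdict: equivalent


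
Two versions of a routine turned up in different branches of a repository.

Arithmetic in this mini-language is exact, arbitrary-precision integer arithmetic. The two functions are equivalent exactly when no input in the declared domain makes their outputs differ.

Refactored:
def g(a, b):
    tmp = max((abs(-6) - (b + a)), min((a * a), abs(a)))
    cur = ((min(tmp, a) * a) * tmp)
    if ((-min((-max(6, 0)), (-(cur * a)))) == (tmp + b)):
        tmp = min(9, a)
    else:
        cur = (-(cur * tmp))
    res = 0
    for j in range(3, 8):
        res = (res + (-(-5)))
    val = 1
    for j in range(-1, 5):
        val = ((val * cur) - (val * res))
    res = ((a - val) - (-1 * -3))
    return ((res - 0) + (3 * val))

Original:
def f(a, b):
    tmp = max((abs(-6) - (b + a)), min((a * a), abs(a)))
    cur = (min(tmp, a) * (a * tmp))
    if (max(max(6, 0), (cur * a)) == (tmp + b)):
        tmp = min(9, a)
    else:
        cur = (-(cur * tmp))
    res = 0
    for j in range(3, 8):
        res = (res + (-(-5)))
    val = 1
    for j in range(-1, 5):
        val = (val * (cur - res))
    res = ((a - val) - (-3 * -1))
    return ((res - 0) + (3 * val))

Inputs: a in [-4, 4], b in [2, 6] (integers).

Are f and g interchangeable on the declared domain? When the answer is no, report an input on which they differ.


Equivalent — the differences include arithmetic usage differs, plus min/max/abs usage differs, yet no declared input distinguishes the two.
One worked example (a=2, b=5) — f: tmp := 2 | cur := 8 | (max(max(6, 0), (cur * a)) == (tmp + b)): false | cur := -16 | res := 0 | iter j=3: | res := 5 | iter j=4: | res := 10 | iter j=5: | res := 15 | iter j=6: | res := 20 | iter j=7: | res := 25 | val := 1 | iter j=-1: | val := -41 | iter j=0: | val := 1681 | iter j=1: | val := -68921 | iter j=2: | val := 2825761 | iter j=3: | val := -115856201 | iter j=4: | val := 4750104241 | res := -4750104242 | result 9500208481; g: tmp := 2 | cur := 8 | ((-min((-max(6, 0)), (-(cur * a)))) == (tmp + b)): false | cur := -16 | res := 0 | iter j=3: | res := 5 | iter j=4: | res := 10 | iter j=5: | res := 15 | iter j=6: | res := 20 | iter j=7: | res := 25 | val := 1 | iter j=-1: | val := -41 | iter j=0: | val := 1681 | iter j=1: | val := -68921 | iter j=2: | val := 2825761 | iter j=3: | val := -115856201 | iter j=4: | val := 4750104241 | res := -4750104242 | result 9500208481; agreement on 9500208481.
Sweeping the whole domain (45 inputs) finds no disagreement.
verdict: equivalent


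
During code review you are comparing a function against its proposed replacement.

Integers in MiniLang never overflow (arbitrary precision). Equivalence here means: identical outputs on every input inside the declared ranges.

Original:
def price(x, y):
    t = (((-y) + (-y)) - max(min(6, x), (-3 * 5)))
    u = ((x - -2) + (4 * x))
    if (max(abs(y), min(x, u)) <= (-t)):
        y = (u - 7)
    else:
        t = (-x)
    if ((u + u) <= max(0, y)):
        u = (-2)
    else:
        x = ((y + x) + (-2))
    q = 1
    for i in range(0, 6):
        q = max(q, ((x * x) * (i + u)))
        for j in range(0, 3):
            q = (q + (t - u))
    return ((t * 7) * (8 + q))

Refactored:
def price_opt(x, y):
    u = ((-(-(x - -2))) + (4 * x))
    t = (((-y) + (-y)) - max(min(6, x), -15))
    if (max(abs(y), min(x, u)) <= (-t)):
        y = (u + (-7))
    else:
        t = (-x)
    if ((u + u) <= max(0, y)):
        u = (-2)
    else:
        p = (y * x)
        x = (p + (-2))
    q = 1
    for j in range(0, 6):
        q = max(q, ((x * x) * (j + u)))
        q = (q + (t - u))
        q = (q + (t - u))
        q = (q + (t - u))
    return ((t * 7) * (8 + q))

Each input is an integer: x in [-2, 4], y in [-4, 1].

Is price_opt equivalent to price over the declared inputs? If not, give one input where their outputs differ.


Run the pair on x=0, y=1.
price: t = -2; u = 2; (max(abs(y), min(x, u)) <= (-t)) -> true; y = -5; ((u + u) <= max(0, y)) -> false; x = -7; q = 1; [i=0]; q = 98; [j=0]; q = 94; [j=1]; q = 90; [j=2]; q = 86; [i=1]; q = 147; [j=0]; q = 143; [j=1]; q = 139; [j=2]; q = 135; [i=2]; q = 196; [j=0]; q = 192; [j=1]; q = 188; [j=2]; q = 184; [i=3]; q = 245; [j=0]; q = 241; [j=1]; q = 237; [j=2]; q = 233; [i=4]; q = 294; [j=0]; q = 290; [j=1]; q = 286; [j=2]; q = 282; [i=5]; q = 343; [j=0]; q = 339; [j=1]; q = 335; [j=2]; q = 331; return -4746
price_opt: u = 2; t = -2; (max(abs(y), min(x, u)) <= (-t)) -> true; y = -5; ((u + u) <= max(0, y)) -> false; p = 0; x = -2; q = 1; [j=0]; q = 8; q = 4; q = 0; q = -4; [j=1]; q = 12; q = 8; q = 4; q = 0; [j=2]; q = 16; q = 12; q = 8; q = 4; [j=3]; q = 20; q = 16; q = 12; q = 8; [j=4]; q = 24; q = 20; q = 16; q = 12; [j=5]; q = 28; q = 24; q = 20; q = 16; return -336
-4746 vs -336 — the two versions disagree here.
verdict: not equivalent; witness: x=0, y=1


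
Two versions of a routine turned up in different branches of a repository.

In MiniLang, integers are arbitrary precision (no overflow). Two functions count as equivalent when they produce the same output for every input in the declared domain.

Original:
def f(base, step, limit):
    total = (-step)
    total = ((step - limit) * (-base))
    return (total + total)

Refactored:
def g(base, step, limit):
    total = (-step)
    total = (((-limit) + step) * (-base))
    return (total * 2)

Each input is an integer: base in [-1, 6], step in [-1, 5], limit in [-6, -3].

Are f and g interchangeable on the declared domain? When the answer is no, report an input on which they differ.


The two versions differ — the changes include arithmetic usage differs; and constant usage differs.
One worked example (base=5, step=0, limit=-4) — f: total = 0; total = -20; return -40; g: total = 0; total = -20; return -40; agreement on -40.
An exhaustive pass over the 224 declared inputs shows identical outputs.
verdict: equivalent


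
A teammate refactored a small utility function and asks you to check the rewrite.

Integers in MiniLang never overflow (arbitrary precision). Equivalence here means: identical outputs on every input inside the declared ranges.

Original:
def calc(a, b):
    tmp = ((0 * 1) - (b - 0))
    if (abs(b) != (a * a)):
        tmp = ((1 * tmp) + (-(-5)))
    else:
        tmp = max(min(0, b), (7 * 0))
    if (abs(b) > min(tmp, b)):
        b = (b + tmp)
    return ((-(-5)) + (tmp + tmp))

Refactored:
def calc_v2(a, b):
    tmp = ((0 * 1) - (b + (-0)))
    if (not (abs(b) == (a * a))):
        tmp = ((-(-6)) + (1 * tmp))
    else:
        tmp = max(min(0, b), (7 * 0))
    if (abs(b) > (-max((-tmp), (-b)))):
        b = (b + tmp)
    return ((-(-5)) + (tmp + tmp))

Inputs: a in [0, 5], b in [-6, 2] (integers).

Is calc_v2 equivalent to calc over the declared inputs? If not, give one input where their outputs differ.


Not equivalent: a=0, b=-6 separates them (27 vs 29).
calc: tmp = 6; (abs(b) != (a * a)) -> true; tmp = 11; (abs(b) > min(tmp, b)) -> true; b = 5; return 27
calc_v2: tmp = 6; (not (abs(b) == (a * a))) -> true; tmp = 12; (abs(b) > (-max((-tmp), (-b)))) -> true; b = 6; return 29
verdict: not equivalent; witness: a=0, b=-6


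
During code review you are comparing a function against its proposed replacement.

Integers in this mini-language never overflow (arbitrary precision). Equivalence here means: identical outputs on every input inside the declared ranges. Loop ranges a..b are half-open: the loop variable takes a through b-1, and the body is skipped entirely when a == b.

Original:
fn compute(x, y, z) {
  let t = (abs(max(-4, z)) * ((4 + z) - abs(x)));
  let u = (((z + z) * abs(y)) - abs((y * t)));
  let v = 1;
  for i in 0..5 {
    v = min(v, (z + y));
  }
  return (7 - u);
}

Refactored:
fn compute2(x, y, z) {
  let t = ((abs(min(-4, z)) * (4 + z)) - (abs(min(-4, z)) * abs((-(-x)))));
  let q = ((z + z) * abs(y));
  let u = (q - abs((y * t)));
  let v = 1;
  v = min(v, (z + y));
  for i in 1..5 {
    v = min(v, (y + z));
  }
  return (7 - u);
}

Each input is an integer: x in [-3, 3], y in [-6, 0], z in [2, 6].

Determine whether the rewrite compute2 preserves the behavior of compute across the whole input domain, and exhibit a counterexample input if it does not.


There is a counterexample at x=-3, y=-6, z=2: 19 on one side, 55 on the other.
compute: t := 6 | u := -12 | v := 1 | iter i=0: | v := -4 | iter i=1: | v := -4 | iter i=2: | v := -4 | iter i=3: | v := -4 | iter i=4: | v := -4 | result 19
compute2: t := 12 | q := 24 | u := -48 | v := 1 | v := -4 | iter i=1: | v := -4 | iter i=2: | v := -4 | iter i=3: | v := -4 | iter i=4: | v := -4 | result 55
verdict: not equivalent; witness: x=-3, y=-6, z=2


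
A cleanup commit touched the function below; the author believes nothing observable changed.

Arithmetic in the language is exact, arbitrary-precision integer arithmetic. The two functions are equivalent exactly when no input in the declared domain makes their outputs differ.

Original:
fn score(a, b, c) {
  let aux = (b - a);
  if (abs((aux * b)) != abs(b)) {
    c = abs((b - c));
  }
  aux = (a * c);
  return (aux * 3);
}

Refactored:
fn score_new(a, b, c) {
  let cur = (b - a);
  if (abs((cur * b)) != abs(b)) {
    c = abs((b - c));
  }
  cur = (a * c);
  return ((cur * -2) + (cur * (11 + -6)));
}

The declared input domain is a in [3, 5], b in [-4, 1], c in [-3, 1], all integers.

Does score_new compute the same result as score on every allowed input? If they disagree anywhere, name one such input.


The two are interchangeable: local variable names differ, arithmetic usage differs, constant usage differs, and every declared input agrees.
Spot check at a=5, b=-4, c=-3 — score: aux becomes -9; next (abs((aux * b)) != abs(b)) evaluates to true; next c becomes 1; next aux becomes 5; next final value 15. score_new: cur becomes -9; next (abs((cur * b)) != abs(b)) evaluates to true; next c becomes 1; next cur becomes 5; next final value 15. Both give 15.
Every one of the 90 inputs gives matching results.
verdict: equivalent


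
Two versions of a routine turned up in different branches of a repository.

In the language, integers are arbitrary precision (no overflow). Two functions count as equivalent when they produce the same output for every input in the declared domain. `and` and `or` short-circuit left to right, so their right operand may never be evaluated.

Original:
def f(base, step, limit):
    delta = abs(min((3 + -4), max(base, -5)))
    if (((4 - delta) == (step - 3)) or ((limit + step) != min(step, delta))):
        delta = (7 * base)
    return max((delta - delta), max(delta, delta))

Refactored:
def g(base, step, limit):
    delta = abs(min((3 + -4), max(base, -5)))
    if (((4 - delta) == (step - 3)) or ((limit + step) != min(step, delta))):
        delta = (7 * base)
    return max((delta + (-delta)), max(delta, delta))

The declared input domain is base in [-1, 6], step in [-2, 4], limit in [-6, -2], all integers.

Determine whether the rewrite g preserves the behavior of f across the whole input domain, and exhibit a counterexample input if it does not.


Equivalent — the differences include arithmetic usage differs, yet no declared input distinguishes the two.
Spot check at base=6, step=2, limit=-2 — f: delta = 1; (((4 - delta) == (step - 3)) or ((limit + step) != min(step, delta))) -> true; delta = 42; return 42. g: delta = 1; (((4 - delta) == (step - 3)) or ((limit + step) != min(step, delta))) -> true; delta = 42; return 42. Both give 42.
Sweeping the whole domain (280 inputs) finds no disagreement.
verdict: equivalent


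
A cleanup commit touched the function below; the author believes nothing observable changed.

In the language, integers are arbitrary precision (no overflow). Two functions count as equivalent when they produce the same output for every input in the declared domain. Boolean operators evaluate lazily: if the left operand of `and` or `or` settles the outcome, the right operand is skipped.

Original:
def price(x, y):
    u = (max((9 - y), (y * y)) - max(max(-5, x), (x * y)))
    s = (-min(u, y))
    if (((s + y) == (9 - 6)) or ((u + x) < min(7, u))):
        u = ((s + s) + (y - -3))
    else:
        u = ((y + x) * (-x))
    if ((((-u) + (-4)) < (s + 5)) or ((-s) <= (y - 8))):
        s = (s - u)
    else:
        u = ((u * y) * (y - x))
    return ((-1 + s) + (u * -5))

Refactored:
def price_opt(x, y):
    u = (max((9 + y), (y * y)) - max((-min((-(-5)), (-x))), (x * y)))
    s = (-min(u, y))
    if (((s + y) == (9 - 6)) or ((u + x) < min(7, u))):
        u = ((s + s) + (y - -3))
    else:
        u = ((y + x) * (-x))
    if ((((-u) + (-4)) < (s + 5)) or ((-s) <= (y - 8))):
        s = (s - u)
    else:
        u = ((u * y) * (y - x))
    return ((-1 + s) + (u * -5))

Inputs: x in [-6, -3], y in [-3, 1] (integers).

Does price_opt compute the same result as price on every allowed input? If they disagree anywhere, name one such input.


Evaluate both at x=-6, y=-3.
price: u = -6; s = 6; (((s + y) == (9 - 6)) or ((u + x) < min(7, u))) -> true; u = 12; ((((-u) + (-4)) < (s + 5)) or ((-s) <= (y - 8))) -> true; s = -6; return -67
price_opt: u = -9; s = 9; (((s + y) == (9 - 6)) or ((u + x) < min(7, u))) -> true; u = 18; ((((-u) + (-4)) < (s + 5)) or ((-s) <= (y - 8))) -> true; s = -9; return -100
-67 against -100: the behavior changed.
verdict: not equivalent; witness: x=-6, y=-3


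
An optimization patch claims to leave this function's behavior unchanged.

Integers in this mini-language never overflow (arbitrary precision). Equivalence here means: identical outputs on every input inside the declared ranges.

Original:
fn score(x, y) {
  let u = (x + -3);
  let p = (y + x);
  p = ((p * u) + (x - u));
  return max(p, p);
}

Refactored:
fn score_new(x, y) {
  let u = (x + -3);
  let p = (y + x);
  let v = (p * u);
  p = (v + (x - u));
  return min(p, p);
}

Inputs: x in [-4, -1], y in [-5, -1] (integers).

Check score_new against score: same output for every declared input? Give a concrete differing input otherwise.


The one real change (`max(p, p)` became `min(p, p)`) has no effect anywhere in the declared ranges.
Spot check at x=-3, y=-1 — score: u=-6, then p=-4, then p=27, then returns 27. score_new: u=-6, then p=-4, then v=24, then p=27, then returns 27. Both give 27.
Across all 20 domain points the two functions coincide.
verdict: equivalent
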